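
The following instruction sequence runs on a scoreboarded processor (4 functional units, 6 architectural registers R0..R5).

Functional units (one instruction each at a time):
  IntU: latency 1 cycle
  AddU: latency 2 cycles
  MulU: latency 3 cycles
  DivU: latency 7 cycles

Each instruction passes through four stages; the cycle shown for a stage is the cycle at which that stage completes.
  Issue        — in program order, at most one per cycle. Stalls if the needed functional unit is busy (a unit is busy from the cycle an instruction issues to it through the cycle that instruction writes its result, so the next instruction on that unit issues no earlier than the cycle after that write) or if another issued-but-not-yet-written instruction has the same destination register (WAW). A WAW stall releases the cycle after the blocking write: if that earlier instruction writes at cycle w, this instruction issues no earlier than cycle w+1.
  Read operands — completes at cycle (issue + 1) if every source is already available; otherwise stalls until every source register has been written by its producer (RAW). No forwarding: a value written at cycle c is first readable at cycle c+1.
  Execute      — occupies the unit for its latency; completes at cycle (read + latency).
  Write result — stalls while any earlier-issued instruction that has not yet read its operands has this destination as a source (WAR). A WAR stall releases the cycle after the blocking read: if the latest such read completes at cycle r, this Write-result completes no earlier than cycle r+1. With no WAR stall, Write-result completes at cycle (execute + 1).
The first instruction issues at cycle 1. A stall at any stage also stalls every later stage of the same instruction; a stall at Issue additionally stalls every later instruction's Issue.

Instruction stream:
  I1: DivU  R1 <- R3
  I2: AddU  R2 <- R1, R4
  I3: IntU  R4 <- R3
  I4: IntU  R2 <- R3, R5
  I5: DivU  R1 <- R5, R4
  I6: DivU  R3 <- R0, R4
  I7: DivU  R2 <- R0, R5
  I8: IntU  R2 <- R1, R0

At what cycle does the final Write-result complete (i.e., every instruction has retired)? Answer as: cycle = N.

  I1 | 1 | 2 | 9 | 10
  I2 | 2 | 11 | 13 | 14   RAW R1: wait I1 write@10
  I3 | 3 | 4 | 5 | 12   WAR R4: wait I2 read@11
  I4 | 15 | 16 | 17 | 18   WAW R2: wait I2 write@14
  I5 | 16 | 17 | 24 | 25
  I6 | 26 | 27 | 34 | 35   struct: DivU busy until I5 writes@25
  I7 | 36 | 37 | 44 | 45   struct: DivU busy until I6 writes@35
  I8 | 46 | 47 | 48 | 49   WAW R2: wait I7 write@45

cycle = 49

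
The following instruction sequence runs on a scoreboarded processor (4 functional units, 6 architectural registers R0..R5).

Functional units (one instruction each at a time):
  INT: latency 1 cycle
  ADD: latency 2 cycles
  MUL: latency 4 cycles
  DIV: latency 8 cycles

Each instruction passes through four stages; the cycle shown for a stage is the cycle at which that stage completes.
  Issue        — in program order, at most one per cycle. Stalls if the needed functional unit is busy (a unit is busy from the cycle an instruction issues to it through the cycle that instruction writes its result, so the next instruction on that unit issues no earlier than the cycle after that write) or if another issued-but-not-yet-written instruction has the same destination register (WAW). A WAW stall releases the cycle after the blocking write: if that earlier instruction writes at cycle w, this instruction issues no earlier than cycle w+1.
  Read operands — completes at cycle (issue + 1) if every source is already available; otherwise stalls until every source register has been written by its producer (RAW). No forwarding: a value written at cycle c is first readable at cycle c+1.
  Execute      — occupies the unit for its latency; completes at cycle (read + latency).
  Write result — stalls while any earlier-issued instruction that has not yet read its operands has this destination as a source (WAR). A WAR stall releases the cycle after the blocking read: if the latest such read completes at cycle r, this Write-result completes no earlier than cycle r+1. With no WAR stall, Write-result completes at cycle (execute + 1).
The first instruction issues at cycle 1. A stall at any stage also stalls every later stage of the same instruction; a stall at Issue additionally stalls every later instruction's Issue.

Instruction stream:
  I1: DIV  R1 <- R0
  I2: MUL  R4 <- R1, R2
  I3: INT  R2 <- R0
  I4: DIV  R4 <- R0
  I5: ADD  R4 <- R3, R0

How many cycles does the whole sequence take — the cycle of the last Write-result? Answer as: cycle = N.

1) issue 1, read 2, done 10, write 11
2) issue 2, read 12, done 16, write 17  <RAW R1: wait I1 write@11>
3) issue 3, read 4, done 5, write 13  <WAR R2: wait I2 read@12>
4) issue 18, read 19, done 27, write 28  <WAW R4: wait I2 write@17>
5) issue 29, read 30, done 32, write 33  <WAW R4: wait I4 write@28>

cycle = 33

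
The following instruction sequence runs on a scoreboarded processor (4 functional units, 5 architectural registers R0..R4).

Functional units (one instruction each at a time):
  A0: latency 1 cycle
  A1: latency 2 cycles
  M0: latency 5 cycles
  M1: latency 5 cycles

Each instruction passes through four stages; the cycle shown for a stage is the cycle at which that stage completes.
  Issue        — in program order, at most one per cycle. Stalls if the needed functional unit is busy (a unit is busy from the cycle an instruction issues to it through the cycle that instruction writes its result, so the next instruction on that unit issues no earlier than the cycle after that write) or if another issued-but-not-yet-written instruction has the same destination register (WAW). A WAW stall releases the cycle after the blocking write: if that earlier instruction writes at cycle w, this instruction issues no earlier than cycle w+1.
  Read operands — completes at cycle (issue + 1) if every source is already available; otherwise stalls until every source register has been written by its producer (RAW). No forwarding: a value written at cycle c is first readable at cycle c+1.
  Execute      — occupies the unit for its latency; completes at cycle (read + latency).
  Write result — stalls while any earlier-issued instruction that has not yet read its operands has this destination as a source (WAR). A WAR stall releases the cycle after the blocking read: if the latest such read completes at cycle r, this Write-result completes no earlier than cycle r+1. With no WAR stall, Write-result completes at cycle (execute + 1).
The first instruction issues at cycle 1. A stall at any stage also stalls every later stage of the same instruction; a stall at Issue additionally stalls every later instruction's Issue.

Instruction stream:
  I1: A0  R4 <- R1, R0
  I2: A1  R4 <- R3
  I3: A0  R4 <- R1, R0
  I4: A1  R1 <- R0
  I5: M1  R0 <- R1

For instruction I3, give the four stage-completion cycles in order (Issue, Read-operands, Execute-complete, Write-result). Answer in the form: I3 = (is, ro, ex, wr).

I1  is:1  ro:2  ex:3  wr:4
I2  is:5  ro:6  ex:8  wr:9  — WAW R4: wait I1 write@4
I3  is:10  ro:11  ex:12  wr:13  — WAW R4: wait I2 write@9
I4  is:11  ro:12  ex:14  wr:15
I5  is:12  ro:16  ex:21  wr:22  — RAW R1: wait I4 write@15

I3 = (10, 11, 12, 13)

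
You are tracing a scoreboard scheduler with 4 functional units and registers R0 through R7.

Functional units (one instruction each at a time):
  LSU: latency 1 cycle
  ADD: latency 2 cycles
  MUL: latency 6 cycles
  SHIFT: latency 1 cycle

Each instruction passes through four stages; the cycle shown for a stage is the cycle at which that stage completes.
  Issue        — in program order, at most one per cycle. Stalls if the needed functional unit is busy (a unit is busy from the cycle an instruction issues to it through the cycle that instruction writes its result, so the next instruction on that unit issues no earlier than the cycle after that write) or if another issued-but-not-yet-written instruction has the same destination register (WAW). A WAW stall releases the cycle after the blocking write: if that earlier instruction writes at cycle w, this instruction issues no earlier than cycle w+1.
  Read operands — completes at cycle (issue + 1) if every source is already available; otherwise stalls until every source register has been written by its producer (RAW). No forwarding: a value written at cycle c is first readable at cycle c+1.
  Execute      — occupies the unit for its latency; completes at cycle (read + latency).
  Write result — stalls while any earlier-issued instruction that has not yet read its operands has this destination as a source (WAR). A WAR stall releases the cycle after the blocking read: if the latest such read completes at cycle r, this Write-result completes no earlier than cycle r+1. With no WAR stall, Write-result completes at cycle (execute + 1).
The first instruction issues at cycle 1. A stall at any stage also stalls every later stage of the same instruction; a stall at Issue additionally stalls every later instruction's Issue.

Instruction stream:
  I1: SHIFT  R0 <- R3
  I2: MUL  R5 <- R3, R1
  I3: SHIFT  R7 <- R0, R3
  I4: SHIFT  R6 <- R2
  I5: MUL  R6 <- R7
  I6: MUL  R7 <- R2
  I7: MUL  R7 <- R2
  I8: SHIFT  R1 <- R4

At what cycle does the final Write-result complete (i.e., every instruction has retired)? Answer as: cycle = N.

cycle = 39

1) issue 1, read 2, done 3, write 4
2) issue 2, read 3, done 9, write 10
3) issue 5, read 6, done 7, write 8  <struct: SHIFT busy until I1 writes@4>
4) issue 9, read 10, done 11, write 12  <struct: SHIFT busy until I3 writes@8>
5) issue 13, read 14, done 20, write 21  <WAW R6: wait I4 write@12>
6) issue 22, read 23, done 29, write 30  <struct: MUL busy until I5 writes@21>
7) issue 31, read 32, done 38, write 39  <struct: MUL busy until I6 writes@30>
8) issue 32, read 33, done 34, write 35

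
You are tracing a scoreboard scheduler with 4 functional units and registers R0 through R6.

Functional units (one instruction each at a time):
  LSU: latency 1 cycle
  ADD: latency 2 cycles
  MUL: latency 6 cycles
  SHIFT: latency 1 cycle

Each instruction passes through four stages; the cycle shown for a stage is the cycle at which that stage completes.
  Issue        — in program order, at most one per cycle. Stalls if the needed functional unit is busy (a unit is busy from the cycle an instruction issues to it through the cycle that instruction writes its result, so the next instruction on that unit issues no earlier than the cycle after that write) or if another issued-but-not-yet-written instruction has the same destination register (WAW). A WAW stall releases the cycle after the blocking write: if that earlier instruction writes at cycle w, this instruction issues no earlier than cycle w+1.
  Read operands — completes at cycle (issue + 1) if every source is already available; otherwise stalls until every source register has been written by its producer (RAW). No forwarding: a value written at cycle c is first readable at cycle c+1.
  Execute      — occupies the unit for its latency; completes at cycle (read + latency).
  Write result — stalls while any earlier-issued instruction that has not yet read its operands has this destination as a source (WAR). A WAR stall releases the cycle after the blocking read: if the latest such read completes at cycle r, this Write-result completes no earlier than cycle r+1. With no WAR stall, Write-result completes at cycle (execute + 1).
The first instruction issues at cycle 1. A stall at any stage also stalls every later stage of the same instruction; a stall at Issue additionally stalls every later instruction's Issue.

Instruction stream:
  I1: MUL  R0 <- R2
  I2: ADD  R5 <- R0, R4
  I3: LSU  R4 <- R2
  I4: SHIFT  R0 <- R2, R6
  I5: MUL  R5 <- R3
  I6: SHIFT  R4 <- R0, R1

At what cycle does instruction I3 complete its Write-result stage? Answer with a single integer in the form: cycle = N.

cycle = 11

[I1] 1/2/8/9
[I2] 2/10/12/13  (RAW R0: wait I1 write@9)
[I3] 3/4/5/11  (WAR R4: wait I2 read@10)
[I4] 10/11/12/13  (WAW R0: wait I1 write@9)
[I5] 14/15/21/22  (WAW R5: wait I2 write@13)
[I6] 15/16/17/18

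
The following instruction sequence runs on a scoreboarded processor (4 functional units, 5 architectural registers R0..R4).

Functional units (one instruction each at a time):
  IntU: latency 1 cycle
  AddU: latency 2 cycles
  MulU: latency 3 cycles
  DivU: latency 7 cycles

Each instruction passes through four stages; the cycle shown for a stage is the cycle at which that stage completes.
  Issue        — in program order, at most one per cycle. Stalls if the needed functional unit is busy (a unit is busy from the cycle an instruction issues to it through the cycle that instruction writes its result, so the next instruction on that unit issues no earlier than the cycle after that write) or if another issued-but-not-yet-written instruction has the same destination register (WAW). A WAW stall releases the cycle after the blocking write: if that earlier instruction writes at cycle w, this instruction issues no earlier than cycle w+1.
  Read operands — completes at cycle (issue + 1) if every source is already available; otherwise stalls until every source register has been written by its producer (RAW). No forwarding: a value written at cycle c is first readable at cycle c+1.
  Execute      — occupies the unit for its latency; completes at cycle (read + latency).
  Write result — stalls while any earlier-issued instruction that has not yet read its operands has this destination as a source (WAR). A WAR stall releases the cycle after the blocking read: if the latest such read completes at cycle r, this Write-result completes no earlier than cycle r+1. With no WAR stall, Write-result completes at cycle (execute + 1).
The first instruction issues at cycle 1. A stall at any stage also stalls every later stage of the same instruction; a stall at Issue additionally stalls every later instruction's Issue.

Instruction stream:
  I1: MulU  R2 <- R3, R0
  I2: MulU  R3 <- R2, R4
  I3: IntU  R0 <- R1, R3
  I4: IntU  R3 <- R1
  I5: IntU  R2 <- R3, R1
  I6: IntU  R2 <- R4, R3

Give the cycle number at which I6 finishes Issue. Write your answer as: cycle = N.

cycle = 24

[1] issue I1 (MulU)
[2] I1 read-ops
[5] I1 finished on MulU
[6] I1→R2
[7] issue I2 (MulU)
[8] I2 read-ops · issue I3 (IntU)
[11] I2 finished on MulU
[12] I2→R3
[13] I3 read-ops
[14] I3 finished on IntU
[15] I3→R0
[16] issue I4 (IntU)
[17] I4 read-ops
[18] I4 finished on IntU
[19] I4→R3
[20] issue I5 (IntU)
[21] I5 read-ops
[22] I5 finished on IntU
[23] I5→R2
[24] issue I6 (IntU)
[25] I6 read-ops
[26] I6 finished on IntU
[27] I6→R2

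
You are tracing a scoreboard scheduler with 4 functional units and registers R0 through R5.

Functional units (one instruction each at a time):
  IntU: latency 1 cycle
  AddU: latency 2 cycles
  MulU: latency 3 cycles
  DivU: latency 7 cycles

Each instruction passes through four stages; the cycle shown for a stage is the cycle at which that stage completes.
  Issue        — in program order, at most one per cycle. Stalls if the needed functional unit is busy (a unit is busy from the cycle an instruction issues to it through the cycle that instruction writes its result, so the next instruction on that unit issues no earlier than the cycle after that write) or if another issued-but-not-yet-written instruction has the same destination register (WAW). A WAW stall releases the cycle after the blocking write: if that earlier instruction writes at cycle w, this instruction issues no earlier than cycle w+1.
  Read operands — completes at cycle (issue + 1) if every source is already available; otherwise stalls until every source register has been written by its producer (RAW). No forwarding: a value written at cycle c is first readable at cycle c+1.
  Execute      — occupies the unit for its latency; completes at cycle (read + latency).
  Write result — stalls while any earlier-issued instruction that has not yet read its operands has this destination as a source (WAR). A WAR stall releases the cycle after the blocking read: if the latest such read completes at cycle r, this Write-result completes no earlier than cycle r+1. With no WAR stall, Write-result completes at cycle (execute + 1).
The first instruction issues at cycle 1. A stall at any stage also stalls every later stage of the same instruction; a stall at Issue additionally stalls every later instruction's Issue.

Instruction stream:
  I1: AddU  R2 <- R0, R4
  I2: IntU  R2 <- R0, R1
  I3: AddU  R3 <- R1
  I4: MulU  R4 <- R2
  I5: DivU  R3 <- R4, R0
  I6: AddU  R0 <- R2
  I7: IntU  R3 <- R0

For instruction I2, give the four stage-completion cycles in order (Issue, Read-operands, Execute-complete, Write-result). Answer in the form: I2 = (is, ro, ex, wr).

I1: IS=1 RO=2 EX=4 WR=5
I2: IS=6 RO=7 EX=8 WR=9  [WAW R2: wait I1 write@5]
I3: IS=7 RO=8 EX=10 WR=11
I4: IS=8 RO=10 EX=13 WR=14  [RAW R2: wait I2 write@9]
I5: IS=12 RO=15 EX=22 WR=23  [WAW R3: wait I3 write@11; RAW R4: wait I4 write@14]
I6: IS=13 RO=14 EX=16 WR=17
I7: IS=24 RO=25 EX=26 WR=27  [WAW R3: wait I5 write@23]

I2 = (6, 7, 8, 9)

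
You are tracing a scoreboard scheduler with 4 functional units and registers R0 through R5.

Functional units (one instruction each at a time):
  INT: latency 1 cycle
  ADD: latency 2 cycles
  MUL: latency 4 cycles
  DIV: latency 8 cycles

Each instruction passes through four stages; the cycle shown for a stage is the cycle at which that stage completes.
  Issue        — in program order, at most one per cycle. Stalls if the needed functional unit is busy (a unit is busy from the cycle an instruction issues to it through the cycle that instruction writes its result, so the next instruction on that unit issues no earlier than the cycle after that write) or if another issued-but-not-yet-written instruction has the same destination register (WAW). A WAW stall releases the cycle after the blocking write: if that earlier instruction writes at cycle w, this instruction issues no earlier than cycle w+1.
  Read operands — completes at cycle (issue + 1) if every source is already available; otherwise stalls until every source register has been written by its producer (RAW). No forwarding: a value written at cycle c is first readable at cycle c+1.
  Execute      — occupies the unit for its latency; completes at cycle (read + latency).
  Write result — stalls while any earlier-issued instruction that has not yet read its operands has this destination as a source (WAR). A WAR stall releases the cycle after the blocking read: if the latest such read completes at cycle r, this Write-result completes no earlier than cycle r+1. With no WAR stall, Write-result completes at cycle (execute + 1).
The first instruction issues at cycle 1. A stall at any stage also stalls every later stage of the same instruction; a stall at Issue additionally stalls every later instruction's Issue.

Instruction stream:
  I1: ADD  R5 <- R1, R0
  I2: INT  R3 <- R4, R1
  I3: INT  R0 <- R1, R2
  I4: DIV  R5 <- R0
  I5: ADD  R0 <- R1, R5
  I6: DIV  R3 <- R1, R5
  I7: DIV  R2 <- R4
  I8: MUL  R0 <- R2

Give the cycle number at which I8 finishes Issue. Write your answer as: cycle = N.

cycle = 32

1) issue 1, read 2, done 4, write 5
2) issue 2, read 3, done 4, write 5
3) issue 6, read 7, done 8, write 9  <struct: INT busy until I2 writes@5>
4) issue 7, read 10, done 18, write 19  <RAW R0: wait I3 write@9>
5) issue 10, read 20, done 22, write 23  <WAW R0: wait I3 write@9 / RAW R5: wait I4 write@19>
6) issue 20, read 21, done 29, write 30  <struct: DIV busy until I4 writes@19>
7) issue 31, read 32, done 40, write 41  <struct: DIV busy until I6 writes@30>
8) issue 32, read 42, done 46, write 47  <RAW R2: wait I7 write@41>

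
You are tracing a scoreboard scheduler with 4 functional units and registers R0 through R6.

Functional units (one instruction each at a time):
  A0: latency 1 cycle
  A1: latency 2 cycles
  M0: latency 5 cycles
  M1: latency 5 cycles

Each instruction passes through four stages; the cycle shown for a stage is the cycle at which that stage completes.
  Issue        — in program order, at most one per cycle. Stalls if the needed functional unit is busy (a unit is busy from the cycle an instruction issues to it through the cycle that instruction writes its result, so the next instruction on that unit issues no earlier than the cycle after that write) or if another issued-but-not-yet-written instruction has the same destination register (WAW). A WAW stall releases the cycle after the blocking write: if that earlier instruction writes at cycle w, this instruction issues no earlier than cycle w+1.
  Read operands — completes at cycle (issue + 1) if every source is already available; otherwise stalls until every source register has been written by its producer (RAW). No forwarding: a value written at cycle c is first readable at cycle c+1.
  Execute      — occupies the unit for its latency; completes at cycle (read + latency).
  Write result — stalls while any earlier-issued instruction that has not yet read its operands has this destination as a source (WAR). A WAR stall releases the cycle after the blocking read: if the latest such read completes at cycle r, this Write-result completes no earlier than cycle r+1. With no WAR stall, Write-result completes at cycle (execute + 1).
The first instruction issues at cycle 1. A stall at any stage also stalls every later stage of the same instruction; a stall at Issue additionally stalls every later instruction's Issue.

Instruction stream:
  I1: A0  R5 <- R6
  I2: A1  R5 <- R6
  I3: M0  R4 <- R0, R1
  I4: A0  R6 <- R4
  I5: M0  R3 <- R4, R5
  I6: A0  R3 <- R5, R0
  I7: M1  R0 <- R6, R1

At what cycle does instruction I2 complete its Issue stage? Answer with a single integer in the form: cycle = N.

cycle = 5

[1] issue I1 (A0)
[2] I1 read-ops
[3] I1 finished on A0
[4] I1→R5
[5] issue I2 (A1)
[6] I2 read-ops, issue I3 (M0)
[7] I3 read-ops, issue I4 (A0)
[8] I2 finished on A1
[9] I2→R5
[12] I3 finished on M0
[13] I3→R4
[14] I4 read-ops, issue I5 (M0)
[15] I4 finished on A0, I5 read-ops
[16] I4→R6
[20] I5 finished on M0
[21] I5→R3
[22] issue I6 (A0)
[23] I6 read-ops, issue I7 (M1)
[24] I6 finished on A0, I7 read-ops
[25] I6→R3
[29] I7 finished on M1
[30] I7→R0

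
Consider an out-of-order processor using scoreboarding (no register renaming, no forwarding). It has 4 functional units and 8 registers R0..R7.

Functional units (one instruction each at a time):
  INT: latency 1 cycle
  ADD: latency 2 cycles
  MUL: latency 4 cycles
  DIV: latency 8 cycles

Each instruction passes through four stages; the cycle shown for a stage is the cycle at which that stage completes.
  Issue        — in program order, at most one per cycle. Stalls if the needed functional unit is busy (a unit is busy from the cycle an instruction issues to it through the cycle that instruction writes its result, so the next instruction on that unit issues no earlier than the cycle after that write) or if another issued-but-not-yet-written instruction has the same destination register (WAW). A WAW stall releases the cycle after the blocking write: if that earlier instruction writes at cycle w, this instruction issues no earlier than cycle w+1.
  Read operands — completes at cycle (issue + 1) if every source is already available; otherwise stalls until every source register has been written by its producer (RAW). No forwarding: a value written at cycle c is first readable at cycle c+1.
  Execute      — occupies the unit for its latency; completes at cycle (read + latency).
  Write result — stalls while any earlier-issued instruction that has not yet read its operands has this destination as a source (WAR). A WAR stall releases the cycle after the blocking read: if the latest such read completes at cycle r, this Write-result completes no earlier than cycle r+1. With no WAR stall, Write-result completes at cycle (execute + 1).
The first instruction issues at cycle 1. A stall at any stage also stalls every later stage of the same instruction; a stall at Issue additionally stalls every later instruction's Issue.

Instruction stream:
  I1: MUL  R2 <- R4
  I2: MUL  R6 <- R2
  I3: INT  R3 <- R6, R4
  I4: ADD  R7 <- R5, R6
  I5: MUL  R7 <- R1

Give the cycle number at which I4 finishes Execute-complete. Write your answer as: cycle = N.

cycle = 17

I1: IS=1 RO=2 EX=6 WR=7
I2: IS=8 RO=9 EX=13 WR=14  [struct: MUL busy until I1 writes@7]
I3: IS=9 RO=15 EX=16 WR=17  [RAW R6: wait I2 write@14]
I4: IS=10 RO=15 EX=17 WR=18  [RAW R6: wait I2 write@14]
I5: IS=19 RO=20 EX=24 WR=25  [WAW R7: wait I4 write@18]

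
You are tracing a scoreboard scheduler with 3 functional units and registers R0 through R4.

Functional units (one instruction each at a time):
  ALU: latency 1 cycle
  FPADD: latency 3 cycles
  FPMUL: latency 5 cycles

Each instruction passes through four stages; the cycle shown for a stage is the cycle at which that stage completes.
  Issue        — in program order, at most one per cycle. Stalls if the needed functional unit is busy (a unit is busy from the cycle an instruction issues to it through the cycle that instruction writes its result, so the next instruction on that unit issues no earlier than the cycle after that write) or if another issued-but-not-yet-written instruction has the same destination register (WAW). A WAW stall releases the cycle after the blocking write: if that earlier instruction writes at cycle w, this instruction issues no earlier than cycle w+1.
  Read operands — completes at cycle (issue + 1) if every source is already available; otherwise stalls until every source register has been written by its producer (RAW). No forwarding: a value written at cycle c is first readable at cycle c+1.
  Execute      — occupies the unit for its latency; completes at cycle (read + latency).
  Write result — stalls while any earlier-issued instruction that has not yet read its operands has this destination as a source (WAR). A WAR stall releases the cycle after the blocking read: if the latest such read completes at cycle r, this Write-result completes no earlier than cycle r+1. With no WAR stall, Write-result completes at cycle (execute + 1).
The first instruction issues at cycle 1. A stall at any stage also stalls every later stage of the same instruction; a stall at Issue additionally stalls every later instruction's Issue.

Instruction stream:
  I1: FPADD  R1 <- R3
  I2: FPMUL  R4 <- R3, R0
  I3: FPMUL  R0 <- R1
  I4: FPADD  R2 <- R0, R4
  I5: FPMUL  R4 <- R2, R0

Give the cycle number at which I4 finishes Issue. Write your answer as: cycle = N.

  I1 | 1 | 2 | 5 | 6
  I2 | 2 | 3 | 8 | 9
  I3 | 10 | 11 | 16 | 17   struct: FPMUL busy until I2 writes@9
  I4 | 11 | 18 | 21 | 22   RAW R0: wait I3 write@17
  I5 | 18 | 23 | 28 | 29   struct: FPMUL busy until I3 writes@17 · RAW R2: wait I4 write@22

cycle = 11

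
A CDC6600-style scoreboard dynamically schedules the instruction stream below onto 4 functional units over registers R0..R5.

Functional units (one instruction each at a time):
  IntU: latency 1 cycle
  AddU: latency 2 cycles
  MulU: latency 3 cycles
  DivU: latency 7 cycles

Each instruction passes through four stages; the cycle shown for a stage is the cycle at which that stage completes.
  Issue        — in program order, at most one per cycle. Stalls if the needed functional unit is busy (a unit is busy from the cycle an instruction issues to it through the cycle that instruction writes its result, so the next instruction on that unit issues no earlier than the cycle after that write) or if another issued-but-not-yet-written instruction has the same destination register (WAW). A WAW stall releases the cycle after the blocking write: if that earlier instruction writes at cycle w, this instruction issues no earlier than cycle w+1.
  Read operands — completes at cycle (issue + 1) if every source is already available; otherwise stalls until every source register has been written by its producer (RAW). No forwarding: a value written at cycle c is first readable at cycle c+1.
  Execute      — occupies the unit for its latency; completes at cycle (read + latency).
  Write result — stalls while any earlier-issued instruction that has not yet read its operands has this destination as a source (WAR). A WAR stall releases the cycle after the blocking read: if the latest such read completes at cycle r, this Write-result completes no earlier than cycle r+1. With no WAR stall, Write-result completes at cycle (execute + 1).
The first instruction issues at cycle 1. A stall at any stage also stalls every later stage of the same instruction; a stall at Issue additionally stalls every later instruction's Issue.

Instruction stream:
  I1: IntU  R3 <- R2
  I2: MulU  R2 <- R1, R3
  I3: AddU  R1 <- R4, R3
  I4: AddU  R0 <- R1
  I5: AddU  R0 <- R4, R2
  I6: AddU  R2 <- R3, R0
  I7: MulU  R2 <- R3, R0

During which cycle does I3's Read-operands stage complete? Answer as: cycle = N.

I1 -> (1, 2, 3, 4)
I2 -> (2, 5, 8, 9)  // RAW R3: wait I1 write@4
I3 -> (3, 5, 7, 8)  // RAW R3: wait I1 write@4
I4 -> (9, 10, 12, 13)  // struct: AddU busy until I3 writes@8
I5 -> (14, 15, 17, 18)  // struct: AddU busy until I4 writes@13
I6 -> (19, 20, 22, 23)  // struct: AddU busy until I5 writes@18
I7 -> (24, 25, 28, 29)  // WAW R2: wait I6 write@23

cycle = 5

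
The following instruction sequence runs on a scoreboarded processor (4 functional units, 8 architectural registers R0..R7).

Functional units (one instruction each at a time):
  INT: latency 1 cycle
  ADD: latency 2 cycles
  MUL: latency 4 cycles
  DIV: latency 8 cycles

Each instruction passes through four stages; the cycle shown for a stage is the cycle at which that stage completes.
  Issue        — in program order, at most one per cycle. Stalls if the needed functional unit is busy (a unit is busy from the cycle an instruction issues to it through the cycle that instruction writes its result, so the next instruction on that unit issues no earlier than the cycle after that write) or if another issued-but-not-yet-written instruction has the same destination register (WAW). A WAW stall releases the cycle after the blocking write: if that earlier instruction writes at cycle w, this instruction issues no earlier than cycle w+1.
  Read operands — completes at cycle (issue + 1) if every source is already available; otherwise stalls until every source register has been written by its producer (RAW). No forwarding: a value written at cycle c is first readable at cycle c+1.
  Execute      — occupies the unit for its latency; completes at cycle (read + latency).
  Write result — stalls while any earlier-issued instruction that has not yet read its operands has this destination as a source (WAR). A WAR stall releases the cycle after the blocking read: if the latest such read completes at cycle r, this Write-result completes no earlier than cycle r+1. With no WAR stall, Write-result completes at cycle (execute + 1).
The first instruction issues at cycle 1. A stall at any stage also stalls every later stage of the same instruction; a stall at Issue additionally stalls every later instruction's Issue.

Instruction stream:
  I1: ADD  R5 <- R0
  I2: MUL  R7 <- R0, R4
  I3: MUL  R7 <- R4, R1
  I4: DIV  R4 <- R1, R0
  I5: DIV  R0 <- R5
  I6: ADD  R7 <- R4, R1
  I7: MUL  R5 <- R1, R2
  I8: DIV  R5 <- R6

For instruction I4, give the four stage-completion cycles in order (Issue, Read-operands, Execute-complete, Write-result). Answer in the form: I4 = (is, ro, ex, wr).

1) issue 1, read 2, done 4, write 5
2) issue 2, read 3, done 7, write 8
3) issue 9, read 10, done 14, write 15  <struct: MUL busy until I2 writes@8>
4) issue 10, read 11, done 19, write 20
5) issue 21, read 22, done 30, write 31  <struct: DIV busy until I4 writes@20>
6) issue 22, read 23, done 25, write 26
7) issue 23, read 24, done 28, write 29
8) issue 32, read 33, done 41, write 42  <struct: DIV busy until I5 writes@31>

I4 = (10, 11, 19, 20)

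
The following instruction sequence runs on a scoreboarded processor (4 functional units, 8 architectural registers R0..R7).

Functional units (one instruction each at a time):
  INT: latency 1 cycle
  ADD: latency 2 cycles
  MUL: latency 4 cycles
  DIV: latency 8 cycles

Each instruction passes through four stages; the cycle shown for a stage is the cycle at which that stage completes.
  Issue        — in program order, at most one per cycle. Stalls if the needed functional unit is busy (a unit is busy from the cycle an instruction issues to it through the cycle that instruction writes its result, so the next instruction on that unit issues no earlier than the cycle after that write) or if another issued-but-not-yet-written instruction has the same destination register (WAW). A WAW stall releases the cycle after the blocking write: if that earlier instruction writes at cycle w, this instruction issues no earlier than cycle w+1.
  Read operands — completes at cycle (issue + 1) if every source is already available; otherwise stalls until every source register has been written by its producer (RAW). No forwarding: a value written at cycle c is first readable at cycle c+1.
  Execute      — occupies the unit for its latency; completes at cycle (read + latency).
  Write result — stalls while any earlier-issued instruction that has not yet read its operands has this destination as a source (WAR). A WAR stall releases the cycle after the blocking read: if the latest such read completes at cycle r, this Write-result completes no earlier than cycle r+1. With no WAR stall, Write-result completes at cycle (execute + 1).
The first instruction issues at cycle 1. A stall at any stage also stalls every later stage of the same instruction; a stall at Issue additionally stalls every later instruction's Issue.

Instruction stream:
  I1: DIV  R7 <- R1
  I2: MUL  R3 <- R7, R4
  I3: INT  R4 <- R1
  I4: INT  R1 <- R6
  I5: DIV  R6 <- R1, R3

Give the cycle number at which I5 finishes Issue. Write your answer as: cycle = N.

cycle = 15

[1] I1→DIV
[2] I1 RO, I2→MUL
[3] I3→INT
[4] I3 RO
[5] I3 EX
[10] I1 EX
[11] I1 WR R7
[12] I2 RO
[13] I3 WR R4
[14] I4→INT
[15] I4 RO, I5→DIV
[16] I2 EX, I4 EX
[17] I2 WR R3, I4 WR R1
[18] I5 RO
[26] I5 EX
[27] I5 WR R6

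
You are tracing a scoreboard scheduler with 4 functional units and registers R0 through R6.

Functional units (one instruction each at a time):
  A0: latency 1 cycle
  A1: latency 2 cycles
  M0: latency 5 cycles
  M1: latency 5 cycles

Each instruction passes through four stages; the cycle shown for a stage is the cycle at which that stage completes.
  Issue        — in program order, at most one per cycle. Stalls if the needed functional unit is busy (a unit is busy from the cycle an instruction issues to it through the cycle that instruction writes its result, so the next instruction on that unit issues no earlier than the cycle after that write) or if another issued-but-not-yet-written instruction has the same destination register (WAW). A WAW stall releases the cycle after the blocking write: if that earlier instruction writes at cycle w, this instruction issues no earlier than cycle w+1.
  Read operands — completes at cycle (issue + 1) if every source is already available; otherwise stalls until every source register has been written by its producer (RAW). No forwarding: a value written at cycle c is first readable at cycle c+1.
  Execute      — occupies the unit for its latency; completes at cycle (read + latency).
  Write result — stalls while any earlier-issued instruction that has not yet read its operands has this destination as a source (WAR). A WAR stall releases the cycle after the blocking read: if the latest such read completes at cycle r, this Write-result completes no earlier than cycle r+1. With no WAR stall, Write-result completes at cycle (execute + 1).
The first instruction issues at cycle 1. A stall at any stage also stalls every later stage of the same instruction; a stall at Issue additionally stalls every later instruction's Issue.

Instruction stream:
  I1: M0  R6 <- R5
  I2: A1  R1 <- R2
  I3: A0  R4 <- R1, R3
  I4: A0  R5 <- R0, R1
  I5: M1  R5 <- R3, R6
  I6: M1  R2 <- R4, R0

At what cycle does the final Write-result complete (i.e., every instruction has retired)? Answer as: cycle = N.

cycle = 29

  I1 | 1 | 2 | 7 | 8
  I2 | 2 | 3 | 5 | 6
  I3 | 3 | 7 | 8 | 9   RAW R1: wait I2 write@6
  I4 | 10 | 11 | 12 | 13   struct: A0 busy until I3 writes@9
  I5 | 14 | 15 | 20 | 21   WAW R5: wait I4 write@13
  I6 | 22 | 23 | 28 | 29   struct: M1 busy until I5 writes@21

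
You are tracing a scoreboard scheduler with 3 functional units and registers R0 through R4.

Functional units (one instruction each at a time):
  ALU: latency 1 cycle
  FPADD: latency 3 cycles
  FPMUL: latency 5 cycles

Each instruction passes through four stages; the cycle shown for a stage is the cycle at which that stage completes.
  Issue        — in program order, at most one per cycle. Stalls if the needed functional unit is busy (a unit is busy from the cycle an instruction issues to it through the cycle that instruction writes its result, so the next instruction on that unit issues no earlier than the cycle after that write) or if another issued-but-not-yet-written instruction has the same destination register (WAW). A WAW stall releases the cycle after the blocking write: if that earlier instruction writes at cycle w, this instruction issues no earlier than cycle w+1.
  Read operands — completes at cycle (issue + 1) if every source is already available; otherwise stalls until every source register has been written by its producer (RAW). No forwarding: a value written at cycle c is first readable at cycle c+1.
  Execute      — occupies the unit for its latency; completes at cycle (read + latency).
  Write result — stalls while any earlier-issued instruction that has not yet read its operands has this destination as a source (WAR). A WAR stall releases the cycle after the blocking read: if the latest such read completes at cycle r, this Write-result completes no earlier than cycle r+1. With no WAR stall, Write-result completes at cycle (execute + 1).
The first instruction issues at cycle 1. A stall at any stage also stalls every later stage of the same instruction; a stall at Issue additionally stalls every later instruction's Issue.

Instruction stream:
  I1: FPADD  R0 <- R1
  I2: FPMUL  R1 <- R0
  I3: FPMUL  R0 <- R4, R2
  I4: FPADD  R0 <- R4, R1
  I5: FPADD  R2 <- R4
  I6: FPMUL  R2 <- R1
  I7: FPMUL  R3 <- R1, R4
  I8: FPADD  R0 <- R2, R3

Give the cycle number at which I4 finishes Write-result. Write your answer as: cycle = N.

cycle = 27

[1] I1 dispatched to FPADD
[2] I1 operands ready, I2 dispatched to FPMUL
[5] I1 complete
[6] R0←I1
[7] I2 operands ready
[12] I2 complete
[13] R1←I2
[14] I3 dispatched to FPMUL
[15] I3 operands ready
[20] I3 complete
[21] R0←I3
[22] I4 dispatched to FPADD
[23] I4 operands ready
[26] I4 complete
[27] R0←I4
[28] I5 dispatched to FPADD
[29] I5 operands ready
[32] I5 complete
[33] R2←I5
[34] I6 dispatched to FPMUL
[35] I6 operands ready
[40] I6 complete
[41] R2←I6
[42] I7 dispatched to FPMUL
[43] I7 operands ready, I8 dispatched to FPADD
[48] I7 complete
[49] R3←I7
[50] I8 operands ready
[53] I8 complete
[54] R0←I8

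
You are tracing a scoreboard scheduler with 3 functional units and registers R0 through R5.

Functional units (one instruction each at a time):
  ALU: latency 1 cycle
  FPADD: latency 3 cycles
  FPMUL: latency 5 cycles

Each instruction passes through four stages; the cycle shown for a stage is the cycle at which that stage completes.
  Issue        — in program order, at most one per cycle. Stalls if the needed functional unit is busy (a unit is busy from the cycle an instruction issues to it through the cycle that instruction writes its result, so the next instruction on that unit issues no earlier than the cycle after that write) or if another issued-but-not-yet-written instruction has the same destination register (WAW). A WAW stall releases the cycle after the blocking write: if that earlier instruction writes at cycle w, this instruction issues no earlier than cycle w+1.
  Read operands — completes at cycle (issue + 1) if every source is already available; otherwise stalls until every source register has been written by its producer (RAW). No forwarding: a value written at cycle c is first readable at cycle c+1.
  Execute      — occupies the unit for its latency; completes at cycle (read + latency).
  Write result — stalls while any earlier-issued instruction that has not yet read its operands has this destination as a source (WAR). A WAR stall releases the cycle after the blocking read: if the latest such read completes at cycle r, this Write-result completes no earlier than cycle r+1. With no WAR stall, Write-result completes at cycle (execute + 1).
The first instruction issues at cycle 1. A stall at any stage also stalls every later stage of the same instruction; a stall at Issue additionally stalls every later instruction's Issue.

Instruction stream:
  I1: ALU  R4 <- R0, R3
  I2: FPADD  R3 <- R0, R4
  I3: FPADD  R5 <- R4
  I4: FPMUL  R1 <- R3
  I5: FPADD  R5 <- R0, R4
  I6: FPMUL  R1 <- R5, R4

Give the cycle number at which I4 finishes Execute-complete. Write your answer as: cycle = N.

I1 -> (1, 2, 3, 4)
I2 -> (2, 5, 8, 9)  // RAW R4: wait I1 write@4
I3 -> (10, 11, 14, 15)  // struct: FPADD busy until I2 writes@9
I4 -> (11, 12, 17, 18)
I5 -> (16, 17, 20, 21)  // struct: FPADD busy until I3 writes@15
I6 -> (19, 22, 27, 28)  // struct: FPMUL busy until I4 writes@18, RAW R5: wait I5 write@21

cycle = 17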